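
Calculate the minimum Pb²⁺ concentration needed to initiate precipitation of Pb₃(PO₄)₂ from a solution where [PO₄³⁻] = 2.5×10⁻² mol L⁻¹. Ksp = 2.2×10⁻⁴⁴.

3.3×10⁻¹⁴ M

Precipitation begins when Q = Ksp.
Pb₃(PO₄)₂(s) ⇌ 3 Pb²⁺(aq) + 2 PO₄³⁻(aq)
Ksp = [Pb²⁺]^3[PO₄³⁻]^2 = [Pb²⁺]^3(2.5×10⁻²)^2
[Pb²⁺]^3 = 2.2×10⁻⁴⁴ / (2.5×10⁻²)^2 = 3.5×10⁻⁴¹
[Pb²⁺] = 3.3×10⁻¹⁴ mol L⁻¹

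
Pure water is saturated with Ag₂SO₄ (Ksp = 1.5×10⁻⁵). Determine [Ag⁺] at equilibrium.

Ag₂SO₄(s) ⇌ 2 Ag⁺(aq) + SO₄²⁻(aq)
If s mol/L of Ag₂SO₄ dissolves, [Ag⁺] = 2s and [SO₄²⁻] = s.
Ksp = [Ag⁺]^2[SO₄²⁻] = (2s)^2 · s = 4s^3 = 1.5×10⁻⁵
s = 1.6×10⁻² mol L⁻¹
[Ag⁺] = 2s = 3.1×10⁻² mol L⁻¹

3.1×10⁻² M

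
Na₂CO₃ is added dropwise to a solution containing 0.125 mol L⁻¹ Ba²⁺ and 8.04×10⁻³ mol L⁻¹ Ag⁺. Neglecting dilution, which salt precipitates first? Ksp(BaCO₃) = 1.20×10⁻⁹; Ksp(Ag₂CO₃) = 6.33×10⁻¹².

BaCO₃

The threshold for precipitation is Q = Ksp.
For BaCO₃: [CO₃²⁻] = (Ksp/[Ba²⁺]) = 9.60×10⁻⁹ mol L⁻¹
For Ag₂CO₃: [CO₃²⁻] = (Ksp/[Ag⁺]^2) = 9.79×10⁻⁸ mol L⁻¹
BaCO₃ requires the lower [CO₃²⁻], so it precipitates first.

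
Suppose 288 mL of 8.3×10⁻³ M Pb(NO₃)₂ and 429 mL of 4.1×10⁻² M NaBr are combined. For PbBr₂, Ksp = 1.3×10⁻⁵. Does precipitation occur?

No

Total volume after mixing = 288 + 429 = 717 mL.
[Pb²⁺] = (8.3×10⁻³)(288)/717 = 3.3×10⁻³ M
[Br⁻] = (4.1×10⁻²)(429)/717 = 2.5×10⁻² M
Q = [Pb²⁺][Br⁻]^2 = 2.0×10⁻⁶
Q < Ksp (2.0×10⁻⁶ vs 1.3×10⁻⁵); the solution remains unsaturated and no precipitate forms.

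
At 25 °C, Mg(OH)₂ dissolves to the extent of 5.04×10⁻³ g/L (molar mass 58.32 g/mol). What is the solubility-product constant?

Ksp = 2.58×10⁻¹²

s = (5.04×10⁻³ g L⁻¹)/(58.32 g mol⁻¹) = 8.6420×10⁻⁵ M
Mg(OH)₂(s) ⇌ Mg²⁺(aq) + 2 OH⁻(aq)
If s mol/L of Mg(OH)₂ dissolves, [Mg²⁺] = s and [OH⁻] = 2s.
Ksp = [Mg²⁺][OH⁻]^2 = s · (2s)^2 = 4s^3
Ksp = 4 × (8.6420×10⁻⁵)^3 = 2.58×10⁻¹²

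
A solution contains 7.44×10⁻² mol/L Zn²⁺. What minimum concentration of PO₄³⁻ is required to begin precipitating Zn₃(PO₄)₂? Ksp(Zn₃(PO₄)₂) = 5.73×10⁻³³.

3.73×10⁻¹⁵ M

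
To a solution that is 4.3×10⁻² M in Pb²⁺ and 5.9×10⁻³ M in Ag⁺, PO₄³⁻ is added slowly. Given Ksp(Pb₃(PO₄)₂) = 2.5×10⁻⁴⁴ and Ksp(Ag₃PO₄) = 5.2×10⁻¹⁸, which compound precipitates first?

The threshold for precipitation is Q = Ksp.
For Pb₃(PO₄)₂: [PO₄³⁻] = (Ksp/[Pb²⁺]^3)^(1/2) = 1.8×10⁻²⁰ M
For Ag₃PO₄: [PO₄³⁻] = (Ksp/[Ag⁺]^3) = 2.5×10⁻¹¹ M
The smaller threshold [PO₄³⁻] is reached first, so Pb₃(PO₄)₂ precipitates first.

Pb₃(PO₄)₂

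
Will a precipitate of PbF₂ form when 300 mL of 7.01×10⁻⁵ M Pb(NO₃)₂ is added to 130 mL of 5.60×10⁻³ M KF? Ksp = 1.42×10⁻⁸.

No

Total volume after mixing = 300 + 130 = 430 mL.
[Pb²⁺] = (7.01×10⁻⁵)(300)/430 = 4.89×10⁻⁵ M
[F⁻] = (5.60×10⁻³)(130)/430 = 1.69×10⁻³ M
Q = [Pb²⁺][F⁻]^2 = 1.40×10⁻¹⁰
Q < Ksp (1.40×10⁻¹⁰ vs 1.42×10⁻⁸); the solution remains unsaturated and no precipitate forms.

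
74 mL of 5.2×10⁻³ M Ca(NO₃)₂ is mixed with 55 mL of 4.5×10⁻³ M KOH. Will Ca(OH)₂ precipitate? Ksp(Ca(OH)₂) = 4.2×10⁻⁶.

No

After mixing, V = 74 mL + 55 mL = 129 mL.
[Ca²⁺] = (5.2×10⁻³)(74)/129 = 3.0×10⁻³ M
[OH⁻] = (4.5×10⁻³)(55)/129 = 1.9×10⁻³ M
Q = [Ca²⁺][OH⁻]^2 = 1.1×10⁻⁸
Since Q (1.1×10⁻⁸) is less than Ksp (4.2×10⁻⁶), no Ca(OH)₂ precipitates.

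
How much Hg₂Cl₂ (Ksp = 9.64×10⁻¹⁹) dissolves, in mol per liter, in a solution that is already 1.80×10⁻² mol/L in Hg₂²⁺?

Hg₂Cl₂(s) ⇌ Hg₂²⁺(aq) + 2 Cl⁻(aq)
Let s be the solubility of Hg₂Cl₂ here. The common ion gives [Hg₂²⁺] ≈ 1.80×10⁻² mol/L, and [Cl⁻] = 2s.
Ksp = [Hg₂²⁺][Cl⁻]^2 = (1.80×10⁻²)(2s)^2
(2s)^2 = 9.64×10⁻¹⁹ / (1.80×10⁻²) = 5.36×10⁻¹⁷
s = 3.66×10⁻⁹ mol/L

3.66×10⁻⁹ M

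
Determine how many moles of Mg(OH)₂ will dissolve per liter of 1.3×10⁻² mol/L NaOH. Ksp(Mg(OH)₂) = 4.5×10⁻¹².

2.7×10⁻⁸ M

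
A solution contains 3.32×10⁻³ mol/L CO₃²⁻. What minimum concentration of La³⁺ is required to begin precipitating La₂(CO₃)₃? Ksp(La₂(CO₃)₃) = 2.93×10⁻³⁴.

8.95×10⁻¹⁴ M

The threshold for precipitation is Q = Ksp.
La₂(CO₃)₃(s) ⇌ 2 La³⁺(aq) + 3 CO₃²⁻(aq)
Ksp = [La³⁺]^2[CO₃²⁻]^3 = [La³⁺]^2(3.32×10⁻³)^3
[La³⁺]^2 = 2.93×10⁻³⁴ / (3.32×10⁻³)^3 = 8.01×10⁻²⁷
[La³⁺] = 8.95×10⁻¹⁴ mol/L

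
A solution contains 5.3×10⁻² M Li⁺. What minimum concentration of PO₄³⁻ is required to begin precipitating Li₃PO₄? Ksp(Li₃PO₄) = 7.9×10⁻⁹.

Precipitation of each salt begins when its ion product equals Ksp.
Li₃PO₄(s) ⇌ 3 Li⁺(aq) + PO₄³⁻(aq)
Ksp = [Li⁺]^3[PO₄³⁻] = [PO₄³⁻](5.3×10⁻²)^3
[PO₄³⁻] = 7.9×10⁻⁹ / (5.3×10⁻²)^3 = 5.3×10⁻⁵
[PO₄³⁻] = 5.3×10⁻⁵ M

5.3×10⁻⁵ M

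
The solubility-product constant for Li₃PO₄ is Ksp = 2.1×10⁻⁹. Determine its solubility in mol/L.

3.0×10⁻³ M

Li₃PO₄(s) ⇌ 3 Li⁺(aq) + PO₄³⁻(aq)
Let s be the molar solubility. Then [Li⁺] = 3s and [PO₄³⁻] = s.
Ksp = [Li⁺]^3[PO₄³⁻] = (3s)^3 · s = 27s^4
27s^4 = 2.1×10⁻⁹  ⇒  s^4 = 7.8×10⁻¹¹
s = 3.0×10⁻³ M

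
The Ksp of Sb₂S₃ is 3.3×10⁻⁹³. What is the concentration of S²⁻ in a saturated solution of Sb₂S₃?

3.8×10⁻¹⁹ M

Sb₂S₃(s) ⇌ 2 Sb³⁺(aq) + 3 S²⁻(aq)
If s mol/L of Sb₂S₃ dissolves, [Sb³⁺] = 2s and [S²⁻] = 3s.
Ksp = [Sb³⁺]^2[S²⁻]^3 = (2s)^2 · (3s)^3 = 108s^5 = 3.3×10⁻⁹³
s = 1.3×10⁻¹⁹ mol L⁻¹
[S²⁻] = 3s = 3.8×10⁻¹⁹ mol L⁻¹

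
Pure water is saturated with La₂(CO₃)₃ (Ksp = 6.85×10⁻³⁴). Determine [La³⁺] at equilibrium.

La₂(CO₃)₃(s) ⇌ 2 La³⁺(aq) + 3 CO₃²⁻(aq)
If s mol/L of La₂(CO₃)₃ dissolves, [La³⁺] = 2s and [CO₃²⁻] = 3s.
Ksp = [La³⁺]^2[CO₃²⁻]^3 = (2s)^2 · (3s)^3 = 108s^5 = 6.85×10⁻³⁴
s = 9.13×10⁻⁸ M
[La³⁺] = 2s = 1.83×10⁻⁷ M

1.83×10⁻⁷ M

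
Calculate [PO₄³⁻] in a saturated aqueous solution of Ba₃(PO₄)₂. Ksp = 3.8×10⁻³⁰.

1.0×10⁻⁶ M

Ba₃(PO₄)₂(s) ⇌ 3 Ba²⁺(aq) + 2 PO₄³⁻(aq)
Let s be the molar solubility. Then [Ba²⁺] = 3s and [PO₄³⁻] = 2s.
Ksp = [Ba²⁺]^3[PO₄³⁻]^2 = (3s)^3 · (2s)^2 = 108s^5 = 3.8×10⁻³⁰
s = 5.1×10⁻⁷ mol L⁻¹
[PO₄³⁻] = 2s = 1.0×10⁻⁶ mol L⁻¹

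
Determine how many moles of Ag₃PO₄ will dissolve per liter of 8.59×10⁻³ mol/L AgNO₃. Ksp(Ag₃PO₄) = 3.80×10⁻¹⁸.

Ag₃PO₄(s) ⇌ 3 Ag⁺(aq) + PO₄³⁻(aq)
Let s be the solubility of Ag₃PO₄ here. The common ion gives [Ag⁺] ≈ 8.59×10⁻³ mol/L, and [PO₄³⁻] = s.
Ksp = [Ag⁺]^3[PO₄³⁻] = (8.59×10⁻³)^3s
s = 3.80×10⁻¹⁸ / (8.59×10⁻³)^3 = 6.00×10⁻¹²
s = 6.00×10⁻¹² mol/L

6.00×10⁻¹² M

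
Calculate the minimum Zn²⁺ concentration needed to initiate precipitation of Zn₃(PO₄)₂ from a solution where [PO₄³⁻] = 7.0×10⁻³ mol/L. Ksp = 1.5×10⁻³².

A salt starts to precipitate once the ion product Q reaches its Ksp.
Zn₃(PO₄)₂(s) ⇌ 3 Zn²⁺(aq) + 2 PO₄³⁻(aq)
Ksp = [Zn²⁺]^3[PO₄³⁻]^2 = [Zn²⁺]^3(7.0×10⁻³)^2
[Zn²⁺]^3 = 1.5×10⁻³² / (7.0×10⁻³)^2 = 3.1×10⁻²⁸
[Zn²⁺] = 6.7×10⁻¹⁰ mol/L

6.7×10⁻¹⁰ M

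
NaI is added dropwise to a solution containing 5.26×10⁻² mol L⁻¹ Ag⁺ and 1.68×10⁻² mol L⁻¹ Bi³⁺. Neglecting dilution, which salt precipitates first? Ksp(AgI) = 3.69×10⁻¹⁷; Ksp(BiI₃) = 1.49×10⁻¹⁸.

AgI

A salt starts to precipitate once the ion product Q reaches its Ksp.
For AgI: [I⁻] = (Ksp/[Ag⁺]) = 7.02×10⁻¹⁶ mol L⁻¹
For BiI₃: [I⁻] = (Ksp/[Bi³⁺])^(1/3) = 4.46×10⁻⁶ mol L⁻¹
AgI requires the lower [I⁻], so it precipitates first.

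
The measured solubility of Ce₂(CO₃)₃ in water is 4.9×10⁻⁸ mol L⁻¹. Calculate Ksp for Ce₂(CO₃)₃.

Ksp = 3.1×10⁻³⁵

Ce₂(CO₃)₃(s) ⇌ 2 Ce³⁺(aq) + 3 CO₃²⁻(aq)
With molar solubility s: [Ce³⁺] = 2s, [CO₃²⁻] = 3s.
Ksp = [Ce³⁺]^2[CO₃²⁻]^3 = (2s)^2 · (3s)^3 = 108s^5
Ksp = 108 × (4.9×10⁻⁸)^5 = 3.1×10⁻³⁵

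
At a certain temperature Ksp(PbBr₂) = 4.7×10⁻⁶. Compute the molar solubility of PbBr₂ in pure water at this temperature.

1.1×10⁻² M

PbBr₂(s) ⇌ Pb²⁺(aq) + 2 Br⁻(aq)
With molar solubility s: [Pb²⁺] = s, [Br⁻] = 2s.
Ksp = [Pb²⁺][Br⁻]^2 = s · (2s)^2 = 4s^3
4s^3 = 4.7×10⁻⁶  ⇒  s^3 = 1.2×10⁻⁶
s = (1.2×10⁻⁶)^(1/3) = 1.1×10⁻² M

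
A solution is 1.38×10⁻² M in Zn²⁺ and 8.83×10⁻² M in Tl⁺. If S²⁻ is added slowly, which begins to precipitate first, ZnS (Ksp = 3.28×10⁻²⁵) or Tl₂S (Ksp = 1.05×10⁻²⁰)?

A salt starts to precipitate once the ion product Q reaches its Ksp.
For ZnS: [S²⁻] = (Ksp/[Zn²⁺]) = 2.38×10⁻²³ M
For Tl₂S: [S²⁻] = (Ksp/[Tl⁺]^2) = 1.35×10⁻¹⁸ M
Since ZnS needs less S²⁻ to reach saturation, it precipitates first.

ZnS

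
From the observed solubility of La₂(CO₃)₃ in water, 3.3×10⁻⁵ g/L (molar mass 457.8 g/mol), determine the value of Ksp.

Ksp = 2.1×10⁻³⁴

Convert to molarity: s = 3.3×10⁻⁵ / 457.8 = 7.208×10⁻⁸ mol/L
La₂(CO₃)₃(s) ⇌ 2 La³⁺(aq) + 3 CO₃²⁻(aq)
Let s be the molar solubility. Then [La³⁺] = 2s and [CO₃²⁻] = 3s.
Ksp = [La³⁺]^2[CO₃²⁻]^3 = (2s)^2 · (3s)^3 = 108s^5
Ksp = 108 × (7.208×10⁻⁸)^5 = 2.1×10⁻³⁴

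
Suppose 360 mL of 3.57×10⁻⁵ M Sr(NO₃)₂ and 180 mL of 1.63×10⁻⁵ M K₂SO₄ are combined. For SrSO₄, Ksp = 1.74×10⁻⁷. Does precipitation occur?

No

The combined volume is 540 mL.
[Sr²⁺] = (3.57×10⁻⁵)(360)/540 = 2.38×10⁻⁵ M
[SO₄²⁻] = (1.63×10⁻⁵)(180)/540 = 5.43×10⁻⁶ M
Q = [Sr²⁺][SO₄²⁻] = 1.29×10⁻¹⁰
Q = 1.29×10⁻¹⁰ < Ksp = 1.74×10⁻⁷, so the solution is unsaturated and no precipitate forms.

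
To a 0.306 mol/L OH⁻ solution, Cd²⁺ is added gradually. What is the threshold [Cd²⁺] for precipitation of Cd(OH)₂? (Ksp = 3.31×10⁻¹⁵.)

A salt starts to precipitate once the ion product Q reaches its Ksp.
Cd(OH)₂(s) ⇌ Cd²⁺(aq) + 2 OH⁻(aq)
Ksp = [Cd²⁺][OH⁻]^2 = [Cd²⁺](0.306)^2
[Cd²⁺] = 3.31×10⁻¹⁵ / (0.306)^2 = 3.53×10⁻¹⁴
[Cd²⁺] = 3.53×10⁻¹⁴ mol/L

3.53×10⁻¹⁴ M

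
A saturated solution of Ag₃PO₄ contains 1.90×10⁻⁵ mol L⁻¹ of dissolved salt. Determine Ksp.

Ksp = 3.52×10⁻¹⁸

Ag₃PO₄(s) ⇌ 3 Ag⁺(aq) + PO₄³⁻(aq)
If s mol/L of Ag₃PO₄ dissolves, [Ag⁺] = 3s and [PO₄³⁻] = s.
Ksp = [Ag⁺]^3[PO₄³⁻] = (3s)^3 · s = 27s^4
Ksp = 27 × (1.90×10⁻⁵)^4 = 3.52×10⁻¹⁸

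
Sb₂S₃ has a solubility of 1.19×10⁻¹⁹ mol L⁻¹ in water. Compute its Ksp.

Sb₂S₃(s) ⇌ 2 Sb³⁺(aq) + 3 S²⁻(aq)
With molar solubility s: [Sb³⁺] = 2s, [S²⁻] = 3s.
Ksp = [Sb³⁺]^2[S²⁻]^3 = (2s)^2 · (3s)^3 = 108s^5
Ksp = 108 × (1.19×10⁻¹⁹)^5 = 2.58×10⁻⁹³

Ksp = 2.58×10⁻⁹³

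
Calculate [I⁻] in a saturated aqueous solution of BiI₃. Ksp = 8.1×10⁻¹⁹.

3.9×10⁻⁵ M

BiI₃(s) ⇌ Bi³⁺(aq) + 3 I⁻(aq)
With molar solubility s: [Bi³⁺] = s, [I⁻] = 3s.
Ksp = [Bi³⁺][I⁻]^3 = s · (3s)^3 = 27s^4 = 8.1×10⁻¹⁹
s = 1.3×10⁻⁵ M
[I⁻] = 3s = 3.9×10⁻⁵ M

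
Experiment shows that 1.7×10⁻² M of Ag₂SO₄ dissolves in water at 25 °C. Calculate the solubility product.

Ksp = 2.0×10⁻⁵

Ag₂SO₄(s) ⇌ 2 Ag⁺(aq) + SO₄²⁻(aq)
Call the molar solubility s, so that [Ag⁺] = 2s and [SO₄²⁻] = s.
Ksp = [Ag⁺]^2[SO₄²⁻] = (2s)^2 · s = 4s^3
Ksp = 4 × (1.7×10⁻²)^3 = 2.0×10⁻⁵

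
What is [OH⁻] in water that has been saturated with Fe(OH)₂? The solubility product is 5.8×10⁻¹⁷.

4.9×10⁻⁶ M

Fe(OH)₂(s) ⇌ Fe²⁺(aq) + 2 OH⁻(aq)
For each mole of Fe(OH)₂ that dissolves per liter, [Fe²⁺] = s and [OH⁻] = 2s; let s denote this solubility.
Ksp = [Fe²⁺][OH⁻]^2 = s · (2s)^2 = 4s^3 = 5.8×10⁻¹⁷
s = 2.4×10⁻⁶ mol L⁻¹
[OH⁻] = 2s = 4.9×10⁻⁶ mol L⁻¹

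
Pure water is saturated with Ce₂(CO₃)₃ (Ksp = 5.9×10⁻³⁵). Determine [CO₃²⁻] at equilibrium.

Ce₂(CO₃)₃(s) ⇌ 2 Ce³⁺(aq) + 3 CO₃²⁻(aq)
Call the molar solubility s, so that [Ce³⁺] = 2s and [CO₃²⁻] = 3s.
Ksp = [Ce³⁺]^2[CO₃²⁻]^3 = (2s)^2 · (3s)^3 = 108s^5 = 5.9×10⁻³⁵
s = 5.6×10⁻⁸ mol/L
[CO₃²⁻] = 3s = 1.7×10⁻⁷ mol/L

1.7×10⁻⁷ M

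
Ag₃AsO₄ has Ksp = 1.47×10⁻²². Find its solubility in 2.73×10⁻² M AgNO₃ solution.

7.22×10⁻¹⁸ M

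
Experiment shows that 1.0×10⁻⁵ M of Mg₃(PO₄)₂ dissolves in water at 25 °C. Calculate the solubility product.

Ksp = 1.1×10⁻²³

Mg₃(PO₄)₂(s) ⇌ 3 Mg²⁺(aq) + 2 PO₄³⁻(aq)
Let s be the molar solubility. Then [Mg²⁺] = 3s and [PO₄³⁻] = 2s.
Ksp = [Mg²⁺]^3[PO₄³⁻]^2 = (3s)^3 · (2s)^2 = 108s^5
Ksp = 108 × (1.0×10⁻⁵)^5 = 1.1×10⁻²³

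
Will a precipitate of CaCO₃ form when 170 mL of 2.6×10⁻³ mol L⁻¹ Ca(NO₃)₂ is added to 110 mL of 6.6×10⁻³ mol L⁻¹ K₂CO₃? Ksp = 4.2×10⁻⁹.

Yes

The combined volume is 280 mL.
[Ca²⁺] = (2.6×10⁻³)(170)/280 = 1.6×10⁻³ mol L⁻¹
[CO₃²⁻] = (6.6×10⁻³)(110)/280 = 2.6×10⁻³ mol L⁻¹
Q = [Ca²⁺][CO₃²⁻] = 4.1×10⁻⁶
Since Q (4.1×10⁻⁶) exceeds Ksp (4.2×10⁻⁹), CaCO₃ will precipitate.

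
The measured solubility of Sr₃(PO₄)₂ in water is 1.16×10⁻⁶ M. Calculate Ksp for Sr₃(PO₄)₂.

Sr₃(PO₄)₂(s) ⇌ 3 Sr²⁺(aq) + 2 PO₄³⁻(aq)
If s mol/L of Sr₃(PO₄)₂ dissolves, [Sr²⁺] = 3s and [PO₄³⁻] = 2s.
Ksp = [Sr²⁺]^3[PO₄³⁻]^2 = (3s)^3 · (2s)^2 = 108s^5
Ksp = 108 × (1.16×10⁻⁶)^5 = 2.27×10⁻²⁸

Ksp = 2.27×10⁻²⁸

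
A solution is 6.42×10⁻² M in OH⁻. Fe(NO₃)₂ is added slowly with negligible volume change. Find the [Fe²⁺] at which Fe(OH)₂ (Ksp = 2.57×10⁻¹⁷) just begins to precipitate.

Each salt precipitates once Q = Ksp for that salt.
Fe(OH)₂(s) ⇌ Fe²⁺(aq) + 2 OH⁻(aq)
Ksp = [Fe²⁺][OH⁻]^2 = [Fe²⁺](6.42×10⁻²)^2
[Fe²⁺] = 2.57×10⁻¹⁷ / (6.42×10⁻²)^2 = 6.24×10⁻¹⁵
[Fe²⁺] = 6.24×10⁻¹⁵ M

6.24×10⁻¹⁵ M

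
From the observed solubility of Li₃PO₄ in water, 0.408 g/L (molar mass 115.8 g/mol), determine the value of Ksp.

Ksp = 4.16×10⁻⁹

Convert to molarity: s = 0.408 / 115.8 = 3.5233×10⁻³ mol/L
Li₃PO₄(s) ⇌ 3 Li⁺(aq) + PO₄³⁻(aq)
Let s be the molar solubility. Then [Li⁺] = 3s and [PO₄³⁻] = s.
Ksp = [Li⁺]^3[PO₄³⁻] = (3s)^3 · s = 27s^4
Ksp = 27 × (3.5233×10⁻³)^4 = 4.16×10⁻⁹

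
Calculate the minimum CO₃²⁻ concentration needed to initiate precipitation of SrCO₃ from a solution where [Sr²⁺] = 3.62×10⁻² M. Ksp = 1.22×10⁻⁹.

3.37×10⁻⁸ M

Precipitation of each salt begins when its ion product equals Ksp.
SrCO₃(s) ⇌ Sr²⁺(aq) + CO₃²⁻(aq)
Ksp = [Sr²⁺][CO₃²⁻] = [CO₃²⁻](3.62×10⁻²)
[CO₃²⁻] = 1.22×10⁻⁹ / (3.62×10⁻²) = 3.37×10⁻⁸
[CO₃²⁻] = 3.37×10⁻⁸ M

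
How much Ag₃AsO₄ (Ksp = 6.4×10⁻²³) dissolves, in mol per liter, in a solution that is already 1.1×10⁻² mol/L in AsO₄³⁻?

6.0×10⁻⁸ M

Ag₃AsO₄(s) ⇌ 3 Ag⁺(aq) + AsO₄³⁻(aq)
With AsO₄³⁻ already at 1.1×10⁻² mol/L and s small, take [AsO₄³⁻] ≈ 1.1×10⁻² mol/L and [Ag⁺] = 3s.
Ksp = [Ag⁺]^3[AsO₄³⁻] = (3s)^3(1.1×10⁻²)
(3s)^3 = 6.4×10⁻²³ / (1.1×10⁻²) = 5.8×10⁻²¹
s = 6.0×10⁻⁸ mol/L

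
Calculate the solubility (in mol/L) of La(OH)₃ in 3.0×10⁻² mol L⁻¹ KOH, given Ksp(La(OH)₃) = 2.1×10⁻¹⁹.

La(OH)₃(s) ⇌ La³⁺(aq) + 3 OH⁻(aq)
OH⁻ is already present at 3.0×10⁻² mol L⁻¹. If s mol/L of La(OH)₃ dissolves, [La³⁺] = s while [OH⁻] ≈ 3.0×10⁻² mol L⁻¹.
Ksp = [La³⁺][OH⁻]^3 = s(3.0×10⁻²)^3
s = 2.1×10⁻¹⁹ / (3.0×10⁻²)^3 = 7.8×10⁻¹⁵
s = 7.8×10⁻¹⁵ mol L⁻¹

7.8×10⁻¹⁵ M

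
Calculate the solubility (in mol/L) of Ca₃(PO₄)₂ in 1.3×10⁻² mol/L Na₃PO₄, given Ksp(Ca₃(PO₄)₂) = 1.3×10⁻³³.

Ca₃(PO₄)₂(s) ⇌ 3 Ca²⁺(aq) + 2 PO₄³⁻(aq)
The solution already contains PO₄³⁻ at 1.3×10⁻² mol/L. Let s be the molar solubility of Ca₃(PO₄)₂.
[PO₄³⁻] ≈ 1.3×10⁻² mol/L (common ion dominates); [Ca²⁺] = 3s.
Ksp = [Ca²⁺]^3[PO₄³⁻]^2 = (3s)^3(1.3×10⁻²)^2
(3s)^3 = 1.3×10⁻³³ / (1.3×10⁻²)^2 = 7.7×10⁻³⁰
s = 6.6×10⁻¹¹ mol/L

6.6×10⁻¹¹ M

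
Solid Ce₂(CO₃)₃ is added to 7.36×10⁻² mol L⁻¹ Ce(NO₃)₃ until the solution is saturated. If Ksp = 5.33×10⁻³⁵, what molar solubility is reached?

Ce₂(CO₃)₃(s) ⇌ 2 Ce³⁺(aq) + 3 CO₃²⁻(aq)
Let s be the solubility of Ce₂(CO₃)₃ here. The common ion gives [Ce³⁺] ≈ 7.36×10⁻² mol L⁻¹, and [CO₃²⁻] = 3s.
Ksp = [Ce³⁺]^2[CO₃²⁻]^3 = (7.36×10⁻²)^2(3s)^3
(3s)^3 = 5.33×10⁻³⁵ / (7.36×10⁻²)^2 = 9.84×10⁻³³
s = 7.14×10⁻¹² mol L⁻¹

7.14×10⁻¹² M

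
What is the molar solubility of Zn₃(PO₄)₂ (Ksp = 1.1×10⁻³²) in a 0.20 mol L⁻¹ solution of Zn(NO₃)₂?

5.9×10⁻¹⁶ M

Zn₃(PO₄)₂(s) ⇌ 3 Zn²⁺(aq) + 2 PO₄³⁻(aq)
The solution already contains Zn²⁺ at 0.20 mol L⁻¹. Let s be the molar solubility of Zn₃(PO₄)₂.
[Zn²⁺] ≈ 0.20 mol L⁻¹ (common ion dominates); [PO₄³⁻] = 2s.
Ksp = [Zn²⁺]^3[PO₄³⁻]^2 = (0.20)^3(2s)^2
(2s)^2 = 1.1×10⁻³² / (0.20)^3 = 1.4×10⁻³⁰
s = 5.9×10⁻¹⁶ mol L⁻¹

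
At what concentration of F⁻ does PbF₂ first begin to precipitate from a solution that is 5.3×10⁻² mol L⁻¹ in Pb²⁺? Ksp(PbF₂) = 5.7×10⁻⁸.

1.0×10⁻³ M

Precipitation begins when Q = Ksp.
PbF₂(s) ⇌ Pb²⁺(aq) + 2 F⁻(aq)
Ksp = [Pb²⁺][F⁻]^2 = [F⁻]^2(5.3×10⁻²)
[F⁻]^2 = 5.7×10⁻⁸ / (5.3×10⁻²) = 1.1×10⁻⁶
[F⁻] = 1.0×10⁻³ mol L⁻¹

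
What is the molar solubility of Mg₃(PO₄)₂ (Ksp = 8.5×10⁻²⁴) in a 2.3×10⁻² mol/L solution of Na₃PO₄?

8.4×10⁻⁸ M

Mg₃(PO₄)₂(s) ⇌ 3 Mg²⁺(aq) + 2 PO₄³⁻(aq)
The solution already contains PO₄³⁻ at 2.3×10⁻² mol/L. Let s be the molar solubility of Mg₃(PO₄)₂.
[PO₄³⁻] ≈ 2.3×10⁻² mol/L (common ion dominates); [Mg²⁺] = 3s.
Ksp = [Mg²⁺]^3[PO₄³⁻]^2 = (3s)^3(2.3×10⁻²)^2
(3s)^3 = 8.5×10⁻²⁴ / (2.3×10⁻²)^2 = 1.6×10⁻²⁰
s = 8.4×10⁻⁸ mol/L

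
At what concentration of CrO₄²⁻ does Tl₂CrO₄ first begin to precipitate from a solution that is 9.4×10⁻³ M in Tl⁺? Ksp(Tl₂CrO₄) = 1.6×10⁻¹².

1.8×10⁻⁸ M

Each salt precipitates once Q = Ksp for that salt.
Tl₂CrO₄(s) ⇌ 2 Tl⁺(aq) + CrO₄²⁻(aq)
Ksp = [Tl⁺]^2[CrO₄²⁻] = [CrO₄²⁻](9.4×10⁻³)^2
[CrO₄²⁻] = 1.6×10⁻¹² / (9.4×10⁻³)^2 = 1.8×10⁻⁸
[CrO₄²⁻] = 1.8×10⁻⁸ M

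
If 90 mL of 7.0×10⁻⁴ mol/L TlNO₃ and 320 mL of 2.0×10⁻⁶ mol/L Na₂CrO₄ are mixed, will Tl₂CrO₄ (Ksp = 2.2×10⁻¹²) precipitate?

No

Total volume after mixing = 90 + 320 = 410 mL.
[Tl⁺] = (7.0×10⁻⁴)(90)/410 = 1.5×10⁻⁴ mol/L
[CrO₄²⁻] = (2.0×10⁻⁶)(320)/410 = 1.6×10⁻⁶ mol/L
Q = [Tl⁺]^2[CrO₄²⁻] = 3.7×10⁻¹⁴
Since Q (3.7×10⁻¹⁴) is less than Ksp (2.2×10⁻¹²), no Tl₂CrO₄ precipitates.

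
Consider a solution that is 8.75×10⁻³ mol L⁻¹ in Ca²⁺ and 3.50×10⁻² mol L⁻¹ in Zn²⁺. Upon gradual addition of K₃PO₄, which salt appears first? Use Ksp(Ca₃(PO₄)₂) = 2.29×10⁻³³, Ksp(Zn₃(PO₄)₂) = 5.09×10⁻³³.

A salt starts to precipitate once the ion product Q reaches its Ksp.
For Ca₃(PO₄)₂: [PO₄³⁻] = (Ksp/[Ca²⁺]^3)^(1/2) = 5.85×10⁻¹⁴ mol L⁻¹
For Zn₃(PO₄)₂: [PO₄³⁻] = (Ksp/[Zn²⁺]^3)^(1/2) = 1.09×10⁻¹⁴ mol L⁻¹
Since Zn₃(PO₄)₂ needs less PO₄³⁻ to reach saturation, it precipitates first.

Zn₃(PO₄)₂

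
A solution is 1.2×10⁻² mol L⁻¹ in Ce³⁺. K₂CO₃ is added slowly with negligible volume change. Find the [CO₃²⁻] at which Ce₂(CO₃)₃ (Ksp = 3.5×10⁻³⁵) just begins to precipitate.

Each salt precipitates once Q = Ksp for that salt.
Ce₂(CO₃)₃(s) ⇌ 2 Ce³⁺(aq) + 3 CO₃²⁻(aq)
Ksp = [Ce³⁺]^2[CO₃²⁻]^3 = [CO₃²⁻]^3(1.2×10⁻²)^2
[CO₃²⁻]^3 = 3.5×10⁻³⁵ / (1.2×10⁻²)^2 = 2.4×10⁻³¹
[CO₃²⁻] = 6.2×10⁻¹¹ mol L⁻¹

6.2×10⁻¹¹ M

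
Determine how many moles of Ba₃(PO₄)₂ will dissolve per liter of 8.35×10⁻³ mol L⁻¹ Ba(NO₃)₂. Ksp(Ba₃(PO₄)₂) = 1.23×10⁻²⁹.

2.30×10⁻¹² M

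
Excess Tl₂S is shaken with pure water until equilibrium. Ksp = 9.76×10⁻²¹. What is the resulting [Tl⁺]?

Tl₂S(s) ⇌ 2 Tl⁺(aq) + S²⁻(aq)
Call the molar solubility s, so that [Tl⁺] = 2s and [S²⁻] = s.
Ksp = [Tl⁺]^2[S²⁻] = (2s)^2 · s = 4s^3 = 9.76×10⁻²¹
s = 1.35×10⁻⁷ mol L⁻¹
[Tl⁺] = 2s = 2.69×10⁻⁷ mol L⁻¹

2.69×10⁻⁷ M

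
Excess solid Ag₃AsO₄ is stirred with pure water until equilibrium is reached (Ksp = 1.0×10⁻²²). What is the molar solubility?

Ag₃AsO₄(s) ⇌ 3 Ag⁺(aq) + AsO₄³⁻(aq)
For each mole of Ag₃AsO₄ that dissolves per liter, [Ag⁺] = 3s and [AsO₄³⁻] = s; let s denote this solubility.
Ksp = [Ag⁺]^3[AsO₄³⁻] = (3s)^3 · s = 27s^4
27s^4 = 1.0×10⁻²²  ⇒  s^4 = 3.7×10⁻²⁴
Taking the 4th root, s = 1.4×10⁻⁶ mol L⁻¹.

1.4×10⁻⁶ M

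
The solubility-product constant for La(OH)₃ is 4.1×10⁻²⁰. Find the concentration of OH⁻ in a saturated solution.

La(OH)₃(s) ⇌ La³⁺(aq) + 3 OH⁻(aq)
Let s be the molar solubility. Then [La³⁺] = s and [OH⁻] = 3s.
Ksp = [La³⁺][OH⁻]^3 = s · (3s)^3 = 27s^4 = 4.1×10⁻²⁰
s = 6.2×10⁻⁶ mol/L
[OH⁻] = 3s = 1.9×10⁻⁵ mol/L

1.9×10⁻⁵ M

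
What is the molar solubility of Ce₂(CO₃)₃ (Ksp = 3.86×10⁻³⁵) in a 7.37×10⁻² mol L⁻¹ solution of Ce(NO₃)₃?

Ce₂(CO₃)₃(s) ⇌ 2 Ce³⁺(aq) + 3 CO₃²⁻(aq)
Let s be the solubility of Ce₂(CO₃)₃ here. The common ion gives [Ce³⁺] ≈ 7.37×10⁻² mol L⁻¹, and [CO₃²⁻] = 3s.
Ksp = [Ce³⁺]^2[CO₃²⁻]^3 = (7.37×10⁻²)^2(3s)^3
(3s)^3 = 3.86×10⁻³⁵ / (7.37×10⁻²)^2 = 7.11×10⁻³³
s = 6.41×10⁻¹² mol L⁻¹

6.41×10⁻¹² M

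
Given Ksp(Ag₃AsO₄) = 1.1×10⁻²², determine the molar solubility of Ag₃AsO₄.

1.4×10⁻⁶ M

Ag₃AsO₄(s) ⇌ 3 Ag⁺(aq) + AsO₄³⁻(aq)
For each mole of Ag₃AsO₄ that dissolves per liter, [Ag⁺] = 3s and [AsO₄³⁻] = s; let s denote this solubility.
Ksp = [Ag⁺]^3[AsO₄³⁻] = (3s)^3 · s = 27s^4
27s^4 = 1.1×10⁻²²  ⇒  s^4 = 4.1×10⁻²⁴
s = 1.4×10⁻⁶ mol L⁻¹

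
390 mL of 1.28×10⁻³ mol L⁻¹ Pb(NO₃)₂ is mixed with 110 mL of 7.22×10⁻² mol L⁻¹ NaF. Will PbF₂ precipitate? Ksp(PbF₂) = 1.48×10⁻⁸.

After mixing, V = 390 mL + 110 mL = 500 mL.
[Pb²⁺] = (1.28×10⁻³)(390)/500 = 9.98×10⁻⁴ mol L⁻¹
[F⁻] = (7.22×10⁻²)(110)/500 = 1.59×10⁻² mol L⁻¹
Q = [Pb²⁺][F⁻]^2 = 2.52×10⁻⁷
Q = 2.52×10⁻⁷ > Ksp = 1.48×10⁻⁸, so the solution is supersaturated and PbF₂ precipitates.

Yes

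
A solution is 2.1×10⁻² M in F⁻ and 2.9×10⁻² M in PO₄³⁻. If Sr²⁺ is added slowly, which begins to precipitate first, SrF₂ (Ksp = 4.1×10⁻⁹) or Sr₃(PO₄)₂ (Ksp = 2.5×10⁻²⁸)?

Precipitation begins when Q = Ksp.
For SrF₂: [Sr²⁺] = (Ksp/[F⁻]^2) = 9.3×10⁻⁶ M
For Sr₃(PO₄)₂: [Sr²⁺] = (Ksp/[PO₄³⁻]^2)^(1/3) = 6.7×10⁻⁹ M
Sr₃(PO₄)₂ requires the lower [Sr²⁺], so it precipitates first.

Sr₃(PO₄)₂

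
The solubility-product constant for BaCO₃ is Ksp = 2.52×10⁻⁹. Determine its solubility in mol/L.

5.02×10⁻⁵ M

BaCO₃(s) ⇌ Ba²⁺(aq) + CO₃²⁻(aq)
If s mol/L of BaCO₃ dissolves, [Ba²⁺] = s and [CO₃²⁻] = s.
Ksp = [Ba²⁺][CO₃²⁻] = s · s = s^2
s^2 = 2.52×10⁻⁹
s = (2.52×10⁻⁹)^(1/2) = 5.02×10⁻⁵ M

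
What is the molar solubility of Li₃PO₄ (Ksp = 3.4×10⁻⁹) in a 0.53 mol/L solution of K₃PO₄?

6.2×10⁻⁴ M

Li₃PO₄(s) ⇌ 3 Li⁺(aq) + PO₄³⁻(aq)
Let s be the solubility of Li₃PO₄ here. The common ion gives [PO₄³⁻] ≈ 0.53 mol/L, and [Li⁺] = 3s.
Ksp = [Li⁺]^3[PO₄³⁻] = (3s)^3(0.53)
(3s)^3 = 3.4×10⁻⁹ / (0.53) = 6.4×10⁻⁹
s = 6.2×10⁻⁴ mol/L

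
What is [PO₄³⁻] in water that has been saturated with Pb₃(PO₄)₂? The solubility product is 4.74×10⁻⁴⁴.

Pb₃(PO₄)₂(s) ⇌ 3 Pb²⁺(aq) + 2 PO₄³⁻(aq)
For each mole of Pb₃(PO₄)₂ that dissolves per liter, [Pb²⁺] = 3s and [PO₄³⁻] = 2s; let s denote this solubility.
Ksp = [Pb²⁺]^3[PO₄³⁻]^2 = (3s)^3 · (2s)^2 = 108s^5 = 4.74×10⁻⁴⁴
s = 8.48×10⁻¹⁰ M
[PO₄³⁻] = 2s = 1.70×10⁻⁹ M

1.70×10⁻⁹ M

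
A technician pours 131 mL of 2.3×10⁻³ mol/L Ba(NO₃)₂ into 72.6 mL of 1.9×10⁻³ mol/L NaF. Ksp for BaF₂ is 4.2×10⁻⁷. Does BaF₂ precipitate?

Total volume after mixing = 131 + 72.6 = 203.6 mL.
[Ba²⁺] = (2.3×10⁻³)(131)/203.6 = 1.5×10⁻³ mol/L
[F⁻] = (1.9×10⁻³)(72.6)/203.6 = 6.8×10⁻⁴ mol/L
Q = [Ba²⁺][F⁻]^2 = 6.8×10⁻¹⁰
Q = 6.8×10⁻¹⁰ < Ksp = 4.2×10⁻⁷, so the solution is unsaturated and no precipitate forms.

No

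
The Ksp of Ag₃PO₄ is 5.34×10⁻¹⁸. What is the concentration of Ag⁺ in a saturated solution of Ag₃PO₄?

6.33×10⁻⁵ M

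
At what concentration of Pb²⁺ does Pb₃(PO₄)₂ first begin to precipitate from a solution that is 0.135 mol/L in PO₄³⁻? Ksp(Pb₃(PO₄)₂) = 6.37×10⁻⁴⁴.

A salt starts to precipitate once the ion product Q reaches its Ksp.
Pb₃(PO₄)₂(s) ⇌ 3 Pb²⁺(aq) + 2 PO₄³⁻(aq)
Ksp = [Pb²⁺]^3[PO₄³⁻]^2 = [Pb²⁺]^3(0.135)^2
[Pb²⁺]^3 = 6.37×10⁻⁴⁴ / (0.135)^2 = 3.50×10⁻⁴²
[Pb²⁺] = 1.52×10⁻¹⁴ mol/L

1.52×10⁻¹⁴ M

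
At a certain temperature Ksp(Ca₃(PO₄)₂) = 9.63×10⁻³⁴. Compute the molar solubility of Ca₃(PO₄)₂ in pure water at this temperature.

Ca₃(PO₄)₂(s) ⇌ 3 Ca²⁺(aq) + 2 PO₄³⁻(aq)
Let s be the molar solubility. Then [Ca²⁺] = 3s and [PO₄³⁻] = 2s.
Ksp = [Ca²⁺]^3[PO₄³⁻]^2 = (3s)^3 · (2s)^2 = 108s^5
108s^5 = 9.63×10⁻³⁴  ⇒  s^5 = 8.92×10⁻³⁶
s = 9.77×10⁻⁸ M

9.77×10⁻⁸ M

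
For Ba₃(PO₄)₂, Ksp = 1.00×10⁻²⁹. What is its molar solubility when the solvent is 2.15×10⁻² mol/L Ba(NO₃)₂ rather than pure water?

5.02×10⁻¹³ M

Ba₃(PO₄)₂(s) ⇌ 3 Ba²⁺(aq) + 2 PO₄³⁻(aq)
Let s be the solubility of Ba₃(PO₄)₂ here. The common ion gives [Ba²⁺] ≈ 2.15×10⁻² mol/L, and [PO₄³⁻] = 2s.
Ksp = [Ba²⁺]^3[PO₄³⁻]^2 = (2.15×10⁻²)^3(2s)^2
(2s)^2 = 1.00×10⁻²⁹ / (2.15×10⁻²)^3 = 1.01×10⁻²⁴
s = 5.02×10⁻¹³ mol/L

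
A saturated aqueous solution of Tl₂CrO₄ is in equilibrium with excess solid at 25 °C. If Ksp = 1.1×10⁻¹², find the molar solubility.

6.5×10⁻⁵ M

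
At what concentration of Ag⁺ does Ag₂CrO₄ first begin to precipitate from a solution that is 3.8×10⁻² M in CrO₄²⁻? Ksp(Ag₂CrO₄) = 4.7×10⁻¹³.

3.5×10⁻⁶ M

Precipitation of each salt begins when its ion product equals Ksp.
Ag₂CrO₄(s) ⇌ 2 Ag⁺(aq) + CrO₄²⁻(aq)
Ksp = [Ag⁺]^2[CrO₄²⁻] = [Ag⁺]^2(3.8×10⁻²)
[Ag⁺]^2 = 4.7×10⁻¹³ / (3.8×10⁻²) = 1.2×10⁻¹¹
[Ag⁺] = 3.5×10⁻⁶ M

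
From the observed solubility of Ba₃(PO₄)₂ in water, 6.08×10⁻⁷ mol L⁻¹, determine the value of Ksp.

Ksp = 8.97×10⁻³⁰

Ba₃(PO₄)₂(s) ⇌ 3 Ba²⁺(aq) + 2 PO₄³⁻(aq)
If s mol/L of Ba₃(PO₄)₂ dissolves, [Ba²⁺] = 3s and [PO₄³⁻] = 2s.
Ksp = [Ba²⁺]^3[PO₄³⁻]^2 = (3s)^3 · (2s)^2 = 108s^5
Ksp = 108 × (6.08×10⁻⁷)^5 = 8.97×10⁻³⁰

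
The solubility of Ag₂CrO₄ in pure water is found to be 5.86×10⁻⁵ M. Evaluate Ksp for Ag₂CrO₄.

Ag₂CrO₄(s) ⇌ 2 Ag⁺(aq) + CrO₄²⁻(aq)
For each mole of Ag₂CrO₄ that dissolves per liter, [Ag⁺] = 2s and [CrO₄²⁻] = s; let s denote this solubility.
Ksp = [Ag⁺]^2[CrO₄²⁻] = (2s)^2 · s = 4s^3
Ksp = 4 × (5.86×10⁻⁵)^3 = 8.05×10⁻¹³

Ksp = 8.05×10⁻¹³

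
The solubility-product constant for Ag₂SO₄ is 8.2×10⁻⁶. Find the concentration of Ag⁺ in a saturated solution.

2.5×10⁻² M

Ag₂SO₄(s) ⇌ 2 Ag⁺(aq) + SO₄²⁻(aq)
If s mol/L of Ag₂SO₄ dissolves, [Ag⁺] = 2s and [SO₄²⁻] = s.
Ksp = [Ag⁺]^2[SO₄²⁻] = (2s)^2 · s = 4s^3 = 8.2×10⁻⁶
s = 1.3×10⁻² mol L⁻¹
[Ag⁺] = 2s = 2.5×10⁻² mol L⁻¹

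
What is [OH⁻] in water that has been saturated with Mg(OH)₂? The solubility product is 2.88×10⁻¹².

1.79×10⁻⁴ M

Mg(OH)₂(s) ⇌ Mg²⁺(aq) + 2 OH⁻(aq)
Call the molar solubility s, so that [Mg²⁺] = s and [OH⁻] = 2s.
Ksp = [Mg²⁺][OH⁻]^2 = s · (2s)^2 = 4s^3 = 2.88×10⁻¹²
s = 8.96×10⁻⁵ M
[OH⁻] = 2s = 1.79×10⁻⁴ M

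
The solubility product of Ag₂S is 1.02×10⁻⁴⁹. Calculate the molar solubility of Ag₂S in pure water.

Ag₂S(s) ⇌ 2 Ag⁺(aq) + S²⁻(aq)
For each mole of Ag₂S that dissolves per liter, [Ag⁺] = 2s and [S²⁻] = s; let s denote this solubility.
Ksp = [Ag⁺]^2[S²⁻] = (2s)^2 · s = 4s^3
4s^3 = 1.02×10⁻⁴⁹  ⇒  s^3 = 2.55×10⁻⁵⁰
s = (2.55×10⁻⁵⁰)^(1/3) = 2.94×10⁻¹⁷ mol L⁻¹

2.94×10⁻¹⁷ M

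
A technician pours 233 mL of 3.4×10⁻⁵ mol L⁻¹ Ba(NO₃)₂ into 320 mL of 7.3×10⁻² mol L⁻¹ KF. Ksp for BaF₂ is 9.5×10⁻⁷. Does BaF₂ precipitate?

Total volume after mixing = 233 + 320 = 553 mL.
[Ba²⁺] = (3.4×10⁻⁵)(233)/553 = 1.4×10⁻⁵ mol L⁻¹
[F⁻] = (7.3×10⁻²)(320)/553 = 4.2×10⁻² mol L⁻¹
Q = [Ba²⁺][F⁻]^2 = 2.6×10⁻⁸
Q = 2.6×10⁻⁸ < Ksp = 9.5×10⁻⁷, so the solution is unsaturated and no precipitate forms.

No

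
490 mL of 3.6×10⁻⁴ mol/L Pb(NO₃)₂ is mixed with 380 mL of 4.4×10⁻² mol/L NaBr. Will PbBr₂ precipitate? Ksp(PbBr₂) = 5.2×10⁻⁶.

No

After mixing, V = 490 mL + 380 mL = 870 mL.
[Pb²⁺] = (3.6×10⁻⁴)(490)/870 = 2.0×10⁻⁴ mol/L
[Br⁻] = (4.4×10⁻²)(380)/870 = 1.9×10⁻² mol/L
Q = [Pb²⁺][Br⁻]^2 = 7.5×10⁻⁸
Q < Ksp (7.5×10⁻⁸ vs 5.2×10⁻⁶); the solution remains unsaturated and no precipitate forms.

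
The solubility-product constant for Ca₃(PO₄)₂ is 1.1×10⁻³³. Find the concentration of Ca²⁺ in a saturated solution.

3.0×10⁻⁷ M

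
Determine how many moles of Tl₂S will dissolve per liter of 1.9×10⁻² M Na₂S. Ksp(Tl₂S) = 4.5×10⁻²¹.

2.4×10⁻¹⁰ M

Tl₂S(s) ⇌ 2 Tl⁺(aq) + S²⁻(aq)
The solution already contains S²⁻ at 1.9×10⁻² M. Let s be the molar solubility of Tl₂S.
[S²⁻] ≈ 1.9×10⁻² M (common ion dominates); [Tl⁺] = 2s.
Ksp = [Tl⁺]^2[S²⁻] = (2s)^2(1.9×10⁻²)
(2s)^2 = 4.5×10⁻²¹ / (1.9×10⁻²) = 2.4×10⁻¹⁹
s = 2.4×10⁻¹⁰ M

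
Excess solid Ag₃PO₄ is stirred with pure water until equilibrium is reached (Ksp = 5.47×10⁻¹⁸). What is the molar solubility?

Ag₃PO₄(s) ⇌ 3 Ag⁺(aq) + PO₄³⁻(aq)
If s mol/L of Ag₃PO₄ dissolves, [Ag⁺] = 3s and [PO₄³⁻] = s.
Ksp = [Ag⁺]^3[PO₄³⁻] = (3s)^3 · s = 27s^4
27s^4 = 5.47×10⁻¹⁸  ⇒  s^4 = 2.03×10⁻¹⁹
Taking the 4th root, s = 2.12×10⁻⁵ mol L⁻¹.

2.12×10⁻⁵ M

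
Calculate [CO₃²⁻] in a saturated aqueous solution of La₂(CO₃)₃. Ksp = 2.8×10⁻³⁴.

La₂(CO₃)₃(s) ⇌ 2 La³⁺(aq) + 3 CO₃²⁻(aq)
Let s be the molar solubility. Then [La³⁺] = 2s and [CO₃²⁻] = 3s.
Ksp = [La³⁺]^2[CO₃²⁻]^3 = (2s)^2 · (3s)^3 = 108s^5 = 2.8×10⁻³⁴
s = 7.6×10⁻⁸ mol L⁻¹
[CO₃²⁻] = 3s = 2.3×10⁻⁷ mol L⁻¹

2.3×10⁻⁷ M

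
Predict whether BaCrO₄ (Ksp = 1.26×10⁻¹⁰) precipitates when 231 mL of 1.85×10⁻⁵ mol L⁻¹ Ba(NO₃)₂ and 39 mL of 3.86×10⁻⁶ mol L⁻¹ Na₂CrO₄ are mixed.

No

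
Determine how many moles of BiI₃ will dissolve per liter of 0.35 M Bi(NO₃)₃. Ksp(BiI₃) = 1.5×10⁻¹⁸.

BiI₃(s) ⇌ Bi³⁺(aq) + 3 I⁻(aq)
Let s be the solubility of BiI₃ here. The common ion gives [Bi³⁺] ≈ 0.35 M, and [I⁻] = 3s.
Ksp = [Bi³⁺][I⁻]^3 = (0.35)(3s)^3
(3s)^3 = 1.5×10⁻¹⁸ / (0.35) = 4.3×10⁻¹⁸
s = 5.4×10⁻⁷ M

5.4×10⁻⁷ M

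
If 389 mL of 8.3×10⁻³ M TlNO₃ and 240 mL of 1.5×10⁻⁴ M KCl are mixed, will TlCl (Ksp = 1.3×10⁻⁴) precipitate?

No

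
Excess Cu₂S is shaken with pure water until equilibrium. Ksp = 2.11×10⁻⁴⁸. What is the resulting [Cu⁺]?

1.62×10⁻¹⁶ M

Cu₂S(s) ⇌ 2 Cu⁺(aq) + S²⁻(aq)
For each mole of Cu₂S that dissolves per liter, [Cu⁺] = 2s and [S²⁻] = s; let s denote this solubility.
Ksp = [Cu⁺]^2[S²⁻] = (2s)^2 · s = 4s^3 = 2.11×10⁻⁴⁸
s = 8.08×10⁻¹⁷ mol/L
[Cu⁺] = 2s = 1.62×10⁻¹⁶ mol/L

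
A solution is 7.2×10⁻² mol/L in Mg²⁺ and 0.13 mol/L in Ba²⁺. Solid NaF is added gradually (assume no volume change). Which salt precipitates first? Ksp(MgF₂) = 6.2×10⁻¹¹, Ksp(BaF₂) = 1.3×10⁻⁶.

MgF₂

The threshold for precipitation is Q = Ksp.
For MgF₂: [F⁻] = (Ksp/[Mg²⁺])^(1/2) = 2.9×10⁻⁵ mol/L
For BaF₂: [F⁻] = (Ksp/[Ba²⁺])^(1/2) = 3.2×10⁻³ mol/L
MgF₂ requires the lower [F⁻], so it precipitates first.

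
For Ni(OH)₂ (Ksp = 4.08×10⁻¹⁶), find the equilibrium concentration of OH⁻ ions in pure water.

Ni(OH)₂(s) ⇌ Ni²⁺(aq) + 2 OH⁻(aq)
With molar solubility s: [Ni²⁺] = s, [OH⁻] = 2s.
Ksp = [Ni²⁺][OH⁻]^2 = s · (2s)^2 = 4s^3 = 4.08×10⁻¹⁶
s = 4.67×10⁻⁶ mol L⁻¹
[OH⁻] = 2s = 9.34×10⁻⁶ mol L⁻¹

9.34×10⁻⁶ M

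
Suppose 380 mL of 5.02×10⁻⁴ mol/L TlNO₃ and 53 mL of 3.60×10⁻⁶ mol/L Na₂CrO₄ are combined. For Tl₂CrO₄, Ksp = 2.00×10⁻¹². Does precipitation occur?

No

The combined volume is 433 mL.
[Tl⁺] = (5.02×10⁻⁴)(380)/433 = 4.41×10⁻⁴ mol/L
[CrO₄²⁻] = (3.60×10⁻⁶)(53)/433 = 4.41×10⁻⁷ mol/L
Q = [Tl⁺]^2[CrO₄²⁻] = 8.55×10⁻¹⁴
Q = 8.55×10⁻¹⁴ < Ksp = 2.00×10⁻¹², so the solution is unsaturated and no precipitate forms.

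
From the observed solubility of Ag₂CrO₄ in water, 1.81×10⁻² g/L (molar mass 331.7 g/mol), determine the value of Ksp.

Ksp = 6.50×10⁻¹³

s = (1.81×10⁻² g L⁻¹)/(331.7 g mol⁻¹) = 5.4567×10⁻⁵ M
Ag₂CrO₄(s) ⇌ 2 Ag⁺(aq) + CrO₄²⁻(aq)
With molar solubility s: [Ag⁺] = 2s, [CrO₄²⁻] = s.
Ksp = [Ag⁺]^2[CrO₄²⁻] = (2s)^2 · s = 4s^3
Ksp = 4 × (5.4567×10⁻⁵)^3 = 6.50×10⁻¹³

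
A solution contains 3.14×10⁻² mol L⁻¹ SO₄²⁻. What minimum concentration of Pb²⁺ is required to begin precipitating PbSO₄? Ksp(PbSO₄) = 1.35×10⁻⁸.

A salt starts to precipitate once the ion product Q reaches its Ksp.
PbSO₄(s) ⇌ Pb²⁺(aq) + SO₄²⁻(aq)
Ksp = [Pb²⁺][SO₄²⁻] = [Pb²⁺](3.14×10⁻²)
[Pb²⁺] = 1.35×10⁻⁸ / (3.14×10⁻²) = 4.30×10⁻⁷
[Pb²⁺] = 4.30×10⁻⁷ mol L⁻¹

4.30×10⁻⁷ M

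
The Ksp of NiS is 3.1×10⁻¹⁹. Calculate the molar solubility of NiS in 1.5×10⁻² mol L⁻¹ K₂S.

2.1×10⁻¹⁷ M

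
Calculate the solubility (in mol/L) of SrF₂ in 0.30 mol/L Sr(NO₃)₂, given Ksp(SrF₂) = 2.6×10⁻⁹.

SrF₂(s) ⇌ Sr²⁺(aq) + 2 F⁻(aq)
The solution already contains Sr²⁺ at 0.30 mol/L. Let s be the molar solubility of SrF₂.
[Sr²⁺] ≈ 0.30 mol/L (common ion dominates); [F⁻] = 2s.
Ksp = [Sr²⁺][F⁻]^2 = (0.30)(2s)^2
(2s)^2 = 2.6×10⁻⁹ / (0.30) = 8.7×10⁻⁹
s = 4.7×10⁻⁵ mol/L

4.7×10⁻⁵ M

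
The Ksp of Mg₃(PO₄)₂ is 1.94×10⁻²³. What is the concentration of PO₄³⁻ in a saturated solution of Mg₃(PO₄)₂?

2.25×10⁻⁵ M

Mg₃(PO₄)₂(s) ⇌ 3 Mg²⁺(aq) + 2 PO₄³⁻(aq)
Call the molar solubility s, so that [Mg²⁺] = 3s and [PO₄³⁻] = 2s.
Ksp = [Mg²⁺]^3[PO₄³⁻]^2 = (3s)^3 · (2s)^2 = 108s^5 = 1.94×10⁻²³
s = 1.12×10⁻⁵ mol L⁻¹
[PO₄³⁻] = 2s = 2.25×10⁻⁵ mol L⁻¹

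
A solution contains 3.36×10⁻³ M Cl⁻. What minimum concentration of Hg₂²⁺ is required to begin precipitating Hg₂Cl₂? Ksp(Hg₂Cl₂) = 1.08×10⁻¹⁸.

9.57×10⁻¹⁴ M

Precipitation of each salt begins when its ion product equals Ksp.
Hg₂Cl₂(s) ⇌ Hg₂²⁺(aq) + 2 Cl⁻(aq)
Ksp = [Hg₂²⁺][Cl⁻]^2 = [Hg₂²⁺](3.36×10⁻³)^2
[Hg₂²⁺] = 1.08×10⁻¹⁸ / (3.36×10⁻³)^2 = 9.57×10⁻¹⁴
[Hg₂²⁺] = 9.57×10⁻¹⁴ M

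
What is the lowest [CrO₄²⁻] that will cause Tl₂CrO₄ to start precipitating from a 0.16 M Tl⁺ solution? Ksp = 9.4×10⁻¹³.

3.7×10⁻¹¹ M

Precipitation of each salt begins when its ion product equals Ksp.
Tl₂CrO₄(s) ⇌ 2 Tl⁺(aq) + CrO₄²⁻(aq)
Ksp = [Tl⁺]^2[CrO₄²⁻] = [CrO₄²⁻](0.16)^2
[CrO₄²⁻] = 9.4×10⁻¹³ / (0.16)^2 = 3.7×10⁻¹¹
[CrO₄²⁻] = 3.7×10⁻¹¹ M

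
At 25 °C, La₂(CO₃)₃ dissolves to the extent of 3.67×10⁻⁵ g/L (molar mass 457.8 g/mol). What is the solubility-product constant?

Molar solubility s = (3.67×10⁻⁵ g/L) / (457.8 g/mol) = 8.0166×10⁻⁸ mol/L
La₂(CO₃)₃(s) ⇌ 2 La³⁺(aq) + 3 CO₃²⁻(aq)
Call the molar solubility s, so that [La³⁺] = 2s and [CO₃²⁻] = 3s.
Ksp = [La³⁺]^2[CO₃²⁻]^3 = (2s)^2 · (3s)^3 = 108s^5
Ksp = 108 × (8.0166×10⁻⁸)^5 = 3.58×10⁻³⁴

Ksp = 3.58×10⁻³⁴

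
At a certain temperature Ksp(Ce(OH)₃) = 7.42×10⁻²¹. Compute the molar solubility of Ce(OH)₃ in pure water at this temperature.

Ce(OH)₃(s) ⇌ Ce³⁺(aq) + 3 OH⁻(aq)
Let s be the molar solubility. Then [Ce³⁺] = s and [OH⁻] = 3s.
Ksp = [Ce³⁺][OH⁻]^3 = s · (3s)^3 = 27s^4
27s^4 = 7.42×10⁻²¹  ⇒  s^4 = 2.75×10⁻²²
s = (2.75×10⁻²²)^(1/4) = 4.07×10⁻⁶ M

4.07×10⁻⁶ M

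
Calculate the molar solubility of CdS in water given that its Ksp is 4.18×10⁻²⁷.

6.47×10⁻¹⁴ M

CdS(s) ⇌ Cd²⁺(aq) + S²⁻(aq)
Call the molar solubility s, so that [Cd²⁺] = s and [S²⁻] = s.
Ksp = [Cd²⁺][S²⁻] = s · s = s^2
s^2 = 4.18×10⁻²⁷
s = (4.18×10⁻²⁷)^(1/2) = 6.47×10⁻¹⁴ mol L⁻¹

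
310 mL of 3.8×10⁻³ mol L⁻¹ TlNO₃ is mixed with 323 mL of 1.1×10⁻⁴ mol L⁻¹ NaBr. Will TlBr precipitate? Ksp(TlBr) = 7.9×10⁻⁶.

After mixing, V = 310 mL + 323 mL = 633 mL.
[Tl⁺] = (3.8×10⁻³)(310)/633 = 1.9×10⁻³ mol L⁻¹
[Br⁻] = (1.1×10⁻⁴)(323)/633 = 5.6×10⁻⁵ mol L⁻¹
Q = [Tl⁺][Br⁻] = 1.0×10⁻⁷
Q = 1.0×10⁻⁷ < Ksp = 7.9×10⁻⁶, so the solution is unsaturated and no precipitate forms.

No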